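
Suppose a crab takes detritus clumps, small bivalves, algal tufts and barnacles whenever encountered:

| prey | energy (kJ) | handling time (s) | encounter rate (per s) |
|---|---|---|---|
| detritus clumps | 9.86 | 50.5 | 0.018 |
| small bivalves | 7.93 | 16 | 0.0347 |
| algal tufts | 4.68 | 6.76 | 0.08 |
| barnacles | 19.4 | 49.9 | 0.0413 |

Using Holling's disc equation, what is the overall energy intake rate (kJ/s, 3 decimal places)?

0.321 kJ/s

Energy encountered per unit search time: 0.018×9.86 + 0.0347×7.93 + 0.08×4.68 + 0.0413×19.4 = 1.628 kJ/s.
Handling time per unit search time: 0.018×50.5 + 0.0347×16 + 0.08×6.76 + 0.0413×49.9 = 4.066.
Rate = 1.628/(1 + 4.066) = 0.3214 kJ/s.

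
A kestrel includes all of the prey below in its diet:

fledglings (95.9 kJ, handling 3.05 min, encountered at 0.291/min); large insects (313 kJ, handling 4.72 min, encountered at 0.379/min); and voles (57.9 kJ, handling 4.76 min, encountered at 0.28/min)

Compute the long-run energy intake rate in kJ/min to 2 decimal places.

R = (0.291×95.9 + 0.379×313 + 0.28×57.9) / (1 + 0.291×3.05 + 0.379×4.72 + 0.28×4.76) = 162.7/5.009 = 32.49 kJ/min.

32.49 kJ/min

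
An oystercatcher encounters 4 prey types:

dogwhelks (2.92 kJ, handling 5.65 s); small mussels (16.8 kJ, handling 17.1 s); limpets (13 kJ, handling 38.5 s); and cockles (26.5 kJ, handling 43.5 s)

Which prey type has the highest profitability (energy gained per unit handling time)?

In descending order of E/h:
small mussels: 16.8/17.1 = 0.982 kJ/s
cockles: 26.5/43.5 = 0.609 kJ/s
dogwhelks: 2.92/5.65 = 0.517 kJ/s
limpets: 13/38.5 = 0.338 kJ/s

small mussels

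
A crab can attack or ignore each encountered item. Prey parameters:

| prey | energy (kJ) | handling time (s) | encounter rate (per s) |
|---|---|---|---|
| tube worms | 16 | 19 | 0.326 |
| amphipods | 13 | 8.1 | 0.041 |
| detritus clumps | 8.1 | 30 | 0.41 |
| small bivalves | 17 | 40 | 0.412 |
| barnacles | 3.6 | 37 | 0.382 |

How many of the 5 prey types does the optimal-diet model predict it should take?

2

Rank by E/h (kJ/s): amphipods 1.6, tube worms 0.842, small bivalves 0.425, detritus clumps 0.27, barnacles 0.0973. Include each in turn until the next type's E/h falls below the running intake rate.
Rate on top 1: 0.4001. tube worms: 0.842 > 0.4001 → include.
Rate on top 2: 0.7639. small bivalves: 0.425 < 0.7639 → exclude; stop.
Optimal diet: amphipods, tube worms — 2 of 5 types.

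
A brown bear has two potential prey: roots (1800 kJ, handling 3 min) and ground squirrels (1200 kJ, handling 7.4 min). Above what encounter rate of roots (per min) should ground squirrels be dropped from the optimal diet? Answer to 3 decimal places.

0.123 per min

Drop ground squirrels once their profitability E₂/h₂ falls below the rate achievable on roots alone: E₂/h₂ = λE₁/(1 + λh₁).
Solve for λ: λE₁h₂ = E₂(1 + λh₁) → λ(E₁h₂ − E₂h₁) = E₂ → λ = E₂/(E₁h₂ − E₂h₁).
λ = 1200/(1800×7.4 − 1200×3) = 1200/9720 = 0.1235 per min.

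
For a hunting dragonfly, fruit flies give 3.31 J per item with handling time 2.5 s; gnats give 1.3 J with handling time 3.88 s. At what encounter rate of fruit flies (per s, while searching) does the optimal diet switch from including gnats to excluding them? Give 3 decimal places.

0.136 per s

The zero-one rule: include gnats iff E₂/h₂ > λE₁/(1+λh₁). Equality gives the switch point.
λE₁h₂ = E₂ + λE₂h₁ ⇒ λ = E₂/(E₁h₂ − E₂h₁) = 1.3/(12.84 − 3.25) = 0.1355 per s.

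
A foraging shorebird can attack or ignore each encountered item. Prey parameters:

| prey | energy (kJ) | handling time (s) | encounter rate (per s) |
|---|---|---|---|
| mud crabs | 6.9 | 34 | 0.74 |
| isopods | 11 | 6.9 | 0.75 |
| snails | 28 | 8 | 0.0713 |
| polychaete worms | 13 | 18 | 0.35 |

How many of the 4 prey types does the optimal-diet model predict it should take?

Profitabilities (E/h, kJ/s): snails 3.5, isopods 1.59, polychaete worms 0.722, mud crabs 0.203. Add prey in this order while the next type's profitability exceeds the intake rate on those already taken.
Rate on top 1: 1.271. isopods: 1.59 > 1.271 → include.
Rate on top 2: 1.519. polychaete worms: 0.722 < 1.519 → exclude; stop.
Optimal diet: snails, isopods — 2 of 4 types.

2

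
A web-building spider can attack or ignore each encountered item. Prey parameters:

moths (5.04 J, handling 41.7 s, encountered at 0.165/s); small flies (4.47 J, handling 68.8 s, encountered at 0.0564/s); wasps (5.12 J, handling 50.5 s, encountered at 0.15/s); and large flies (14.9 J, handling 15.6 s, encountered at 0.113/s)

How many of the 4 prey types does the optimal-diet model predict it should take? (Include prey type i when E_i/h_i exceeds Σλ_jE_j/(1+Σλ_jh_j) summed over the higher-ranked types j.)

E/h in descending order: large flies 0.955, moths 0.121, wasps 0.101, small flies 0.065 J/s. The optimal diet is the largest prefix of this list for which every included type satisfies E_i/h_i > R on the types above it.
Rate on top 1: 0.6094. moths: 0.121 < 0.6094 → exclude; stop.
Optimal diet: large flies — 1 of 4 types.

1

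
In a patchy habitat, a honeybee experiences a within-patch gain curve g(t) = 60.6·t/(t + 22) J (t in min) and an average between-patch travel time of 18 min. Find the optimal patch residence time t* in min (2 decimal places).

19.90 min

Optimal t* satisfies g'(t*) = g(t*)/(T + t*).
g'(t) = 60.6·22/(t + 22)². Setting 60.6·22/(t+22)² = 60.6t/[(t+22)(18+t)] gives 22(18+t) = t(t+22), so t² = 22×18 = 396.
t* = √396 = 19.9 min.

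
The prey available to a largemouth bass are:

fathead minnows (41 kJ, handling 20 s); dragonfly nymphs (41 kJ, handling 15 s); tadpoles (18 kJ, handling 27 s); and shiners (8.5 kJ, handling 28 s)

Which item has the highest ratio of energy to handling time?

In descending order of E/h:
dragonfly nymphs: 41/15 = 2.73 kJ/s
fathead minnows: 41/20 = 2.05 kJ/s
tadpoles: 18/27 = 0.667 kJ/s
shiners: 8.5/28 = 0.304 kJ/s

dragonfly nymphs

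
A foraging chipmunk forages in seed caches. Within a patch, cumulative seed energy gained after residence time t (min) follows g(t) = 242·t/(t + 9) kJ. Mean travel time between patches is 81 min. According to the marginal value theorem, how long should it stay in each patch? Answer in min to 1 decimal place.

27.0 min

By the marginal value theorem, leave when the instantaneous gain rate g'(t) equals the habitat-wide average g(t)/(T + t).
g'(t) = 242·9/(t + 9)². Setting 242·9/(t+9)² = 242t/[(t+9)(81+t)] gives 9(81+t) = t(t+9), so t² = 9×81 = 729.
t* = √729 = 27 min.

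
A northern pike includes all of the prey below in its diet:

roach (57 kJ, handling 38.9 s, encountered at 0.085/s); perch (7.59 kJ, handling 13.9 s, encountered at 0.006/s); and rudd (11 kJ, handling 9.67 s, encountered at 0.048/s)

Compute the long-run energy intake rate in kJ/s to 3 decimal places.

R = (0.085×57 + 0.006×7.59 + 0.048×11) / (1 + 0.085×38.9 + 0.006×13.9 + 0.048×9.67) = 5.419/4.854 = 1.116 kJ/s.

1.116 kJ/s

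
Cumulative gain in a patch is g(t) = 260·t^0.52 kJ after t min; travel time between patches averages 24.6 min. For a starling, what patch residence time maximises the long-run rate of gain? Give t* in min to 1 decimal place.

By the marginal value theorem, leave when the instantaneous gain rate g'(t) equals the habitat-wide average g(t)/(T + t).
g'(t) = 0.52·260·t^-0.48. Setting 0.52·260·t^-0.48 = 260·t^0.52/(24.6+t) gives 0.52(24.6+t) = t, so 0.48·t = 0.52×24.6.
t* = 0.52×24.6/0.48 = 26.65 min.

26.7 min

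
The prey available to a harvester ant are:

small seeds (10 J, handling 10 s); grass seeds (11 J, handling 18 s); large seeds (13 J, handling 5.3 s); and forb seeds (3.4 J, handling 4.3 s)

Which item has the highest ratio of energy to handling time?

In descending order of E/h:
large seeds: 13/5.3 = 2.45 J/s
small seeds: 10/10 = 1 J/s
forb seeds: 3.4/4.3 = 0.791 J/s
grass seeds: 11/18 = 0.611 J/s

large seeds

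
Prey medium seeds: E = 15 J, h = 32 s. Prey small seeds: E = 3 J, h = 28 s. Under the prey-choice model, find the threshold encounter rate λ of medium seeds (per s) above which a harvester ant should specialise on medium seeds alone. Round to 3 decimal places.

0.009 per s

Drop small seeds once their profitability E₂/h₂ falls below the rate achievable on medium seeds alone: E₂/h₂ = λE₁/(1 + λh₁).
Solve for λ: λE₁h₂ = E₂(1 + λh₁) → λ(E₁h₂ − E₂h₁) = E₂ → λ = E₂/(E₁h₂ − E₂h₁).
λ = 3/(15×28 − 3×32) = 3/324 = 0.009259 per s.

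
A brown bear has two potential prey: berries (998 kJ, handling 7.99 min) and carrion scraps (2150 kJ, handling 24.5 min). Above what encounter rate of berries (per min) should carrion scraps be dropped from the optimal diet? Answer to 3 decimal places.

The zero-one rule: include carrion scraps iff E₂/h₂ > λE₁/(1+λh₁). Equality gives the switch point.
λE₁h₂ = E₂ + λE₂h₁ ⇒ λ = E₂/(E₁h₂ − E₂h₁) = 2150/(2.445e+04 − 1.718e+04) = 0.2956 per min.

0.296 per min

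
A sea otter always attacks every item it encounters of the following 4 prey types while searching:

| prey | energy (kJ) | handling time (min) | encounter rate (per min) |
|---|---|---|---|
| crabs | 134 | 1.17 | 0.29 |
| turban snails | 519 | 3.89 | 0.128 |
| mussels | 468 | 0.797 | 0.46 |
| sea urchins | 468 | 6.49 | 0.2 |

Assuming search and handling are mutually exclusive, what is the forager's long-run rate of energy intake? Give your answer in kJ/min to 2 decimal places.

118.27 kJ/min

R = (0.29×134 + 0.128×519 + 0.46×468 + 0.2×468) / (1 + 0.29×1.17 + 0.128×3.89 + 0.46×0.797 + 0.2×6.49) = 414.2/3.502 = 118.3 kJ/min.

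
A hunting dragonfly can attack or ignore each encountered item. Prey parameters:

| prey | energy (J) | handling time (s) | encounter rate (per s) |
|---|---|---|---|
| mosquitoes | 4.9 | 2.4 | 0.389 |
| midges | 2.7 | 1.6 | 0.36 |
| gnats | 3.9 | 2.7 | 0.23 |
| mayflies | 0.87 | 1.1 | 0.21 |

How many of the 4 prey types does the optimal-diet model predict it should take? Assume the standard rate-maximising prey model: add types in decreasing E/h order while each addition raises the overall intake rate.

E/h in descending order: mosquitoes 2.04, midges 1.69, gnats 1.44, mayflies 0.791 J/s. The optimal diet is the largest prefix of this list for which every included type satisfies E_i/h_i > R on the types above it.
Rate on top 1: 0.9858. midges: 1.69 > 0.9858 → include.
Rate on top 2: 1.147. gnats: 1.44 > 1.147 → include.
Rate on top 3: 1.206. mayflies: 0.791 < 1.206 → exclude; stop.
Optimal diet: mosquitoes, midges, gnats — 3 of 4 types.

3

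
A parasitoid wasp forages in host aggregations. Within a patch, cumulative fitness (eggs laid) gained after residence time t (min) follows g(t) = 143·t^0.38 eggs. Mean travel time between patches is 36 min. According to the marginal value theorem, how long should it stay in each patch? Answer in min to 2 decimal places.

By the marginal value theorem, leave when the instantaneous gain rate g'(t) equals the habitat-wide average g(t)/(T + t).
g'(t) = 0.38·143·t^-0.62. Setting 0.38·143·t^-0.62 = 143·t^0.38/(36+t) gives 0.38(36+t) = t, so 0.62·t = 0.38×36.
t* = 0.38×36/0.62 = 22.06 min.

22.06 min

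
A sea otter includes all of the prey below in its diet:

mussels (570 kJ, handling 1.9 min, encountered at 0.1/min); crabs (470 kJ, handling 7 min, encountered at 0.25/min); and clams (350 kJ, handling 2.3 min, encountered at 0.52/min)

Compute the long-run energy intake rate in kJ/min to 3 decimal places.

86.194 kJ/min

R = Σλ_iE_i / (1 + Σλ_ih_i)
Numerator: 0.1×570 + 0.25×470 + 0.52×350 = 356.5
Denominator: 1 + 0.1×1.9 + 0.25×7 + 0.52×2.3 = 4.136
R = 356.5/4.136 = 86.19 kJ/min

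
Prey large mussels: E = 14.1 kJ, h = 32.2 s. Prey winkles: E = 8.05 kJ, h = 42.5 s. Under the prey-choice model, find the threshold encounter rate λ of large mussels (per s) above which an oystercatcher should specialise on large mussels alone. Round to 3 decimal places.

The zero-one rule: include winkles iff E₂/h₂ > λE₁/(1+λh₁). Equality gives the switch point.
λE₁h₂ = E₂ + λE₂h₁ ⇒ λ = E₂/(E₁h₂ − E₂h₁) = 8.05/(599.2 − 259.2) = 0.02367 per s.

0.024 per s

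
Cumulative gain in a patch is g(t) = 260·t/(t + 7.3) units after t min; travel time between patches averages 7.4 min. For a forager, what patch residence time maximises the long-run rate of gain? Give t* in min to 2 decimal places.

Optimal t* satisfies g'(t*) = g(t*)/(T + t*).
g'(t) = 260·7.3/(t + 7.3)². Setting 260·7.3/(t+7.3)² = 260t/[(t+7.3)(7.4+t)] gives 7.3(7.4+t) = t(t+7.3), so t² = 7.3×7.4 = 54.02.
t* = √54.02 = 7.35 min.

7.35 min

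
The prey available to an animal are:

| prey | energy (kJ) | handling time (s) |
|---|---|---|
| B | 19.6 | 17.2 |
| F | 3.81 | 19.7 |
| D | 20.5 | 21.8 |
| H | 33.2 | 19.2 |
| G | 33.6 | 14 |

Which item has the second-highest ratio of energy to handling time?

In descending order of E/h:
G: 33.6/14 = 2.4 kJ/s
H: 33.2/19.2 = 1.73 kJ/s
B: 19.6/17.2 = 1.14 kJ/s
D: 20.5/21.8 = 0.94 kJ/s
F: 3.81/19.7 = 0.193 kJ/s

H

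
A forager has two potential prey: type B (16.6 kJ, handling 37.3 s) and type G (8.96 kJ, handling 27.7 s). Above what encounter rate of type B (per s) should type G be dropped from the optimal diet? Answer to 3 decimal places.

The zero-one rule: include type G iff E₂/h₂ > λE₁/(1+λh₁). Equality gives the switch point.
λE₁h₂ = E₂ + λE₂h₁ ⇒ λ = E₂/(E₁h₂ − E₂h₁) = 8.96/(459.8 − 334.2) = 0.07133 per s.

0.071 per s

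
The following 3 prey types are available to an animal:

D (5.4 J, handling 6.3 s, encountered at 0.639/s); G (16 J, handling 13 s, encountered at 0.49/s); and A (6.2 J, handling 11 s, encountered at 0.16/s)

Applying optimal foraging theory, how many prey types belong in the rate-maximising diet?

E/h in descending order: G 1.23, D 0.857, A 0.564 J/s. The optimal diet is the largest prefix of this list for which every included type satisfies E_i/h_i > R on the types above it.
Rate on top 1: 1.064. D: 0.857 < 1.064 → exclude; stop.
Optimal diet: G — 1 of 3 types.

1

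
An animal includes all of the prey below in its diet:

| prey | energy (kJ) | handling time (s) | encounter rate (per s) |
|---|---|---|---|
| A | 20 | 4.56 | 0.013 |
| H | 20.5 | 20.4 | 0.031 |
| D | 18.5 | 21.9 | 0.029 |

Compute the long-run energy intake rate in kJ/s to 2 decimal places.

R = Σλ_iE_i / (1 + Σλ_ih_i)
Numerator: 0.013×20 + 0.031×20.5 + 0.029×18.5 = 1.432
Denominator: 1 + 0.013×4.56 + 0.031×20.4 + 0.029×21.9 = 2.327
R = 1.432/2.327 = 0.6154 kJ/s

0.62 kJ/s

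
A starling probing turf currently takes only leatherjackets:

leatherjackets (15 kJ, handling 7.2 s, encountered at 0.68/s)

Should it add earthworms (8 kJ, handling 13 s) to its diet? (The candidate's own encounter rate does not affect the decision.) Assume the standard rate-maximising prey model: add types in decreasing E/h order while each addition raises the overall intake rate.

On leatherjackets alone, R = ΣλE/(1+Σλh) = 10.2/5.896 = 1.73 kJ/s.
earthworms: E/h = 8/13 = 0.6154 kJ/s.
Since 0.6154 < R, time spent handling earthworms is better spent searching.

No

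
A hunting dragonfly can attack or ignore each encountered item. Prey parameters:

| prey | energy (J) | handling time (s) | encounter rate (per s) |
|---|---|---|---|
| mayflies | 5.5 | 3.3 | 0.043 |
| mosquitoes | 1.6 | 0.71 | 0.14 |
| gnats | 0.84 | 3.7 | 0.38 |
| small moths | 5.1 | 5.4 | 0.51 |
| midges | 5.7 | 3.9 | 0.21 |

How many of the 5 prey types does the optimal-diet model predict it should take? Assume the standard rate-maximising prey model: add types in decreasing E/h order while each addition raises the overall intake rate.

Rank by E/h (J/s): mosquitoes 2.25, mayflies 1.67, midges 1.46, small moths 0.944, gnats 0.227. Include each in turn until the next type's E/h falls below the running intake rate.
Rate on top 1: 0.2037. mayflies: 1.67 > 0.2037 → include.
Rate on top 2: 0.371. midges: 1.46 > 0.371 → include.
Rate on top 3: 0.8045. small moths: 0.944 > 0.8045 → include.
Rate on top 4: 0.8846. gnats: 0.227 < 0.8846 → exclude; stop.
Optimal diet: mosquitoes, mayflies, midges, small moths — 4 of 5 types.

4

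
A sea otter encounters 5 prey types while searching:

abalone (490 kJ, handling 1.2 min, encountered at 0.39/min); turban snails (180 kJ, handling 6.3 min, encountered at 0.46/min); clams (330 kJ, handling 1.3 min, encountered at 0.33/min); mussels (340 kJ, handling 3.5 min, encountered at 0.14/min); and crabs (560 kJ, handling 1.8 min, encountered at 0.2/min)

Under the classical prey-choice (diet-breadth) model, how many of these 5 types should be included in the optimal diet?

3

Profitabilities (E/h, kJ/min): abalone 408, crabs 311, clams 254, mussels 97.1, turban snails 28.6. Add prey in this order while the next type's profitability exceeds the intake rate on those already taken.
Rate on top 1: 130.2. crabs: 311 > 130.2 → include.
Rate on top 2: 165.8. clams: 254 > 165.8 → include.
Rate on top 3: 182.5. mussels: 97.1 < 182.5 → exclude; stop.
Optimal diet: abalone, crabs, clams — 3 of 5 types.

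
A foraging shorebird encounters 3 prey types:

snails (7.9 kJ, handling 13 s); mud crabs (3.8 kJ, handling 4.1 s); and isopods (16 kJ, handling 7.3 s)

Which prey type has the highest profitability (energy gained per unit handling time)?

isopods

In descending order of E/h:
isopods: 16/7.3 = 2.19 kJ/s
mud crabs: 3.8/4.1 = 0.927 kJ/s
snails: 7.9/13 = 0.608 kJ/s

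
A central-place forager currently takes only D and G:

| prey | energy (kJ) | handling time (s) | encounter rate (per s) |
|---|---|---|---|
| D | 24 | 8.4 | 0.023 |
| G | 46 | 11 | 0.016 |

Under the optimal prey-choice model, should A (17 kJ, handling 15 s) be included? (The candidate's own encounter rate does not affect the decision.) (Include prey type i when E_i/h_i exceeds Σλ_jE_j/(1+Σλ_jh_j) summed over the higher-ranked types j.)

Intake rate on the current diet: R = (0.023×24 + 0.016×46) / (1 + 0.023×8.4 + 0.016×11) = 1.288/1.369 = 0.9407 kJ/s.
Profitability of A: 17/15 = 1.133 kJ/s.
1.133 > 0.9407, so adding A raises the average — include it.

Yes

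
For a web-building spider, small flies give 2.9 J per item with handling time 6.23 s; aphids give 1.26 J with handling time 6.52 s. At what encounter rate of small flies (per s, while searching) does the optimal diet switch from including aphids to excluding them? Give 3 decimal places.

At the threshold, the rate on small flies alone equals the profitability of aphids: λ·2.9/(1 + λ·6.23) = 1.26/6.52 = 0.1933.
Rearranging, λ(2.9 − 0.1933×6.23) = 0.1933, so λ = 0.1933/1.696 = 0.1139 per s.

0.114 per s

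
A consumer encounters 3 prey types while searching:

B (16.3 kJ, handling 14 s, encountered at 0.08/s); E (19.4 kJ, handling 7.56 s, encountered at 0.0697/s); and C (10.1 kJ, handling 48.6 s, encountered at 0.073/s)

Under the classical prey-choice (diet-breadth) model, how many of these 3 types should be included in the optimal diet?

Profitabilities (E/h, kJ/s): E 2.57, B 1.16, C 0.208. Add prey in this order while the next type's profitability exceeds the intake rate on those already taken.
Rate on top 1: 0.8856. B: 1.16 > 0.8856 → include.
Rate on top 2: 1.003. C: 0.208 < 1.003 → exclude; stop.
Optimal diet: E, B — 2 of 3 types.

2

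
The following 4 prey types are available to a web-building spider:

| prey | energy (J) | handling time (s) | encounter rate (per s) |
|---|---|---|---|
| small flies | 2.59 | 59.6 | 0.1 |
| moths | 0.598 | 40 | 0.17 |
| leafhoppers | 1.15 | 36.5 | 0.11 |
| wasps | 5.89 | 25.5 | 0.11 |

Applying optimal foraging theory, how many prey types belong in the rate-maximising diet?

E/h in descending order: wasps 0.231, small flies 0.0435, leafhoppers 0.0315, moths 0.0149 J/s. The optimal diet is the largest prefix of this list for which every included type satisfies E_i/h_i > R on the types above it.
Rate on top 1: 0.1703. small flies: 0.0435 < 0.1703 → exclude; stop.
Optimal diet: wasps — 1 of 4 types.

1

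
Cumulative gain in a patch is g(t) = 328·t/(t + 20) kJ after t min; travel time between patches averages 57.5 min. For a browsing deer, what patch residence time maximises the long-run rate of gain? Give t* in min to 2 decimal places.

33.91 min

Optimal t* satisfies g'(t*) = g(t*)/(T + t*).
g'(t) = 328·20/(t + 20)². Setting 328·20/(t+20)² = 328t/[(t+20)(57.5+t)] gives 20(57.5+t) = t(t+20), so t² = 20×57.5 = 1150.
t* = √1150 = 33.91 min.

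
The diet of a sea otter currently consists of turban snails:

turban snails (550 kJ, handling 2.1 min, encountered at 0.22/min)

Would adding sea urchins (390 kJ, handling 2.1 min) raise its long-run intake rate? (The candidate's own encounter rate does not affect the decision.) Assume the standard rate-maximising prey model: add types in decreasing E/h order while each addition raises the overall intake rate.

Yes

On turban snails alone, R = ΣλE/(1+Σλh) = 121/1.462 = 82.76 kJ/min.
sea urchins: E/h = 390/2.1 = 185.7 kJ/min.
Since 185.7 > R, including sea urchins increases the long-run rate.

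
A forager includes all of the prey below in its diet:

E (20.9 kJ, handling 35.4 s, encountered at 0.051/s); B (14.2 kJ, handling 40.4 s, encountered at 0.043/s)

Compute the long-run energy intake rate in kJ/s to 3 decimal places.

0.369 kJ/s

Energy encountered per unit search time: 0.051×20.9 + 0.043×14.2 = 1.676 kJ/s.
Handling time per unit search time: 0.051×35.4 + 0.043×40.4 = 3.543.
Rate = 1.676/(1 + 3.543) = 0.3691 kJ/s.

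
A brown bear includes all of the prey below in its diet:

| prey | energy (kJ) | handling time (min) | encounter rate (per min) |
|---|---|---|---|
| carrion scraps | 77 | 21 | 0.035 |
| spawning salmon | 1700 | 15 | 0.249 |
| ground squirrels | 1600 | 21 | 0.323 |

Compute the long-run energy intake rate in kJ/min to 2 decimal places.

R = Σλ_iE_i / (1 + Σλ_ih_i)
Numerator: 0.035×77 + 0.249×1700 + 0.323×1600 = 942.8
Denominator: 1 + 0.035×21 + 0.249×15 + 0.323×21 = 12.25
R = 942.8/12.25 = 76.94 kJ/min

76.94 kJ/min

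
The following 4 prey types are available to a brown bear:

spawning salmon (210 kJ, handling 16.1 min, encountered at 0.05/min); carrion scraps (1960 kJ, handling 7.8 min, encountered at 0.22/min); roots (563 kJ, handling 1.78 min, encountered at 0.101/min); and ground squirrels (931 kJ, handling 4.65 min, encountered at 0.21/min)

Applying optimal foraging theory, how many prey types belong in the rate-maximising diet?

E/h in descending order: roots 316, carrion scraps 251, ground squirrels 200, spawning salmon 13 kJ/min. The optimal diet is the largest prefix of this list for which every included type satisfies E_i/h_i > R on the types above it.
Rate on top 1: 48.2. carrion scraps: 251 > 48.2 → include.
Rate on top 2: 168.5. ground squirrels: 200 > 168.5 → include.
Rate on top 3: 176.5. spawning salmon: 13 < 176.5 → exclude; stop.
Optimal diet: roots, carrion scraps, ground squirrels — 3 of 4 types.

3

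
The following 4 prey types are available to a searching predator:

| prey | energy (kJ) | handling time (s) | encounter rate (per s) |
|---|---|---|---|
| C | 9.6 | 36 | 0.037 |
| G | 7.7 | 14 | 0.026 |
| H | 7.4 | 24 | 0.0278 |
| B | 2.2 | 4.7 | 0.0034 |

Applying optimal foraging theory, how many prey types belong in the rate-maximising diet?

4

E/h in descending order: G 0.55, B 0.468, H 0.308, C 0.267 kJ/s. The optimal diet is the largest prefix of this list for which every included type satisfies E_i/h_i > R on the types above it.
Rate on top 1: 0.1468. B: 0.468 > 0.1468 → include.
Rate on top 2: 0.1505. H: 0.308 > 0.1505 → include.
Rate on top 3: 0.2019. C: 0.267 > 0.2019 → include.
Optimal diet: G, B, H, C — 4 of 4 types.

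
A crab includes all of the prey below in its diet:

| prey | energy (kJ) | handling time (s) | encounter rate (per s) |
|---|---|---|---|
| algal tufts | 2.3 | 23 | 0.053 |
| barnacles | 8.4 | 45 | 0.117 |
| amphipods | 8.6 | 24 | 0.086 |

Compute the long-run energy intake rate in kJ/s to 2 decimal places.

Energy encountered per unit search time: 0.053×2.3 + 0.117×8.4 + 0.086×8.6 = 1.844 kJ/s.
Handling time per unit search time: 0.053×23 + 0.117×45 + 0.086×24 = 8.548.
Rate = 1.844/(1 + 8.548) = 0.1932 kJ/s.

0.19 kJ/s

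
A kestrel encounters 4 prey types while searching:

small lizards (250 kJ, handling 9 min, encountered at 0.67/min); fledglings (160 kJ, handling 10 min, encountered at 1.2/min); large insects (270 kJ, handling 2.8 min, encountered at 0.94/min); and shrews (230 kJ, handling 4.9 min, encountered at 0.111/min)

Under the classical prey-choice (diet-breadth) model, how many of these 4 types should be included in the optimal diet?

Rank by E/h (kJ/min): large insects 96.4, shrews 46.9, small lizards 27.8, fledglings 16. Include each in turn until the next type's E/h falls below the running intake rate.
Rate on top 1: 69.88. shrews: 46.9 < 69.88 → exclude; stop.
Optimal diet: large insects — 1 of 4 types.

1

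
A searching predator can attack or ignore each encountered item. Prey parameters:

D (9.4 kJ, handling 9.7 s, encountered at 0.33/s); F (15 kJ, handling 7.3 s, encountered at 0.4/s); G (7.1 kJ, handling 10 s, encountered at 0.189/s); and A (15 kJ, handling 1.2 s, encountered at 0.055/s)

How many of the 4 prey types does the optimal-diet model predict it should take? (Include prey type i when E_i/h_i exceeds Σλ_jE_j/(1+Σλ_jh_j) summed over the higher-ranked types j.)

Profitabilities (E/h, kJ/s): A 12.5, F 2.05, D 0.969, G 0.71. Add prey in this order while the next type's profitability exceeds the intake rate on those already taken.
Rate on top 1: 0.7739. F: 2.05 > 0.7739 → include.
Rate on top 2: 1.712. D: 0.969 < 1.712 → exclude; stop.
Optimal diet: A, F — 2 of 4 types.

2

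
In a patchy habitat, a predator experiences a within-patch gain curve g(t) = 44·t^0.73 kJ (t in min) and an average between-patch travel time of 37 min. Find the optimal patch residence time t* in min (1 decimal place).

100.0 min

Maximise g(t)/(T+t): set derivative to zero → g'(t)(T+t) = g(t).
g'(t) = 0.73·44·t^-0.27. Setting 0.73·44·t^-0.27 = 44·t^0.73/(37+t) gives 0.73(37+t) = t, so 0.27·t = 0.73×37.
t* = 0.73×37/0.27 = 100 min.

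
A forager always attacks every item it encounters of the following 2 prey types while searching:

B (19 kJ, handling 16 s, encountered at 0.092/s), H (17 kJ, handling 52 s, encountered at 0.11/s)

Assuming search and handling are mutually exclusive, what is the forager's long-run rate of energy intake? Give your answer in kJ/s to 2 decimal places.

R = Σλ_iE_i / (1 + Σλ_ih_i)
Numerator: 0.092×19 + 0.11×17 = 3.618
Denominator: 1 + 0.092×16 + 0.11×52 = 8.192
R = 3.618/8.192 = 0.4417 kJ/s

0.44 kJ/s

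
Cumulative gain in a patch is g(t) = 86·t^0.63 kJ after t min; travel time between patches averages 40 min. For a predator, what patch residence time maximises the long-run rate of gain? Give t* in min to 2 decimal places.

68.11 min

Optimal t* satisfies g'(t*) = g(t*)/(T + t*).
g'(t) = 0.63·86·t^-0.37. Setting 0.63·86·t^-0.37 = 86·t^0.63/(40+t) gives 0.63(40+t) = t, so 0.37·t = 0.63×40.
t* = 0.63×40/0.37 = 68.11 min.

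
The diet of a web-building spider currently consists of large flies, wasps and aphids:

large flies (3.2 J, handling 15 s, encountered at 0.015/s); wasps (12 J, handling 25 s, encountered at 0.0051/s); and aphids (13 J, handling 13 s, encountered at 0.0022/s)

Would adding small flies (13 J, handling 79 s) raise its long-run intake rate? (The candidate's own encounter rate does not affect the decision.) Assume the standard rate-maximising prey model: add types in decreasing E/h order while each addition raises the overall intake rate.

Yes

Current rate: (0.015×3.2 + 0.0051×12 + 0.0022×13)/(1 + 0.015×15 + 0.0051×25 + 0.0022×13) = 0.09978 J/s.
Profitability of small flies: 13/79 = 0.1646 J/s.
Since 0.1646 > R, including small flies increases the long-run rate.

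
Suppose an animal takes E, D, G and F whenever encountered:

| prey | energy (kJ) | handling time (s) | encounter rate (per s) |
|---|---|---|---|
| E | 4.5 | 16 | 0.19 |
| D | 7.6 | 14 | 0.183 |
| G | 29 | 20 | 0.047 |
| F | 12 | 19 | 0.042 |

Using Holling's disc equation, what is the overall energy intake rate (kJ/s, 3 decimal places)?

R = (0.19×4.5 + 0.183×7.6 + 0.047×29 + 0.042×12) / (1 + 0.19×16 + 0.183×14 + 0.047×20 + 0.042×19) = 4.113/8.34 = 0.4931 kJ/s.

0.493 kJ/s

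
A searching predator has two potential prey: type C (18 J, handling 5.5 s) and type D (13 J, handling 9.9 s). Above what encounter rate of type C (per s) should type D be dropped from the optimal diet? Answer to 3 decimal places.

0.122 per s

At the threshold, the rate on type C alone equals the profitability of type D: λ·18/(1 + λ·5.5) = 13/9.9 = 1.313.
Rearranging, λ(18 − 1.313×5.5) = 1.313, so λ = 1.313/10.78 = 0.1218 per s.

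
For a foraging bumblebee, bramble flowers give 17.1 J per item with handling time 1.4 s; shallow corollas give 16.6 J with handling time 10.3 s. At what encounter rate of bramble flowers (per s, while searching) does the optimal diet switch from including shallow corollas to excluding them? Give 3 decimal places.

Drop shallow corollas once their profitability E₂/h₂ falls below the rate achievable on bramble flowers alone: E₂/h₂ = λE₁/(1 + λh₁).
Solve for λ: λE₁h₂ = E₂(1 + λh₁) → λ(E₁h₂ − E₂h₁) = E₂ → λ = E₂/(E₁h₂ − E₂h₁).
λ = 16.6/(17.1×10.3 − 16.6×1.4) = 16.6/152.9 = 0.1086 per s.

0.109 per s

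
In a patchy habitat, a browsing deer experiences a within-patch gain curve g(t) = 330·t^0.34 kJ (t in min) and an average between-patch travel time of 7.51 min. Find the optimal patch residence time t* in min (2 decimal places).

Optimal t* satisfies g'(t*) = g(t*)/(T + t*).
g'(t) = 0.34·330·t^-0.66. Setting 0.34·330·t^-0.66 = 330·t^0.34/(7.51+t) gives 0.34(7.51+t) = t, so 0.66·t = 0.34×7.51.
t* = 0.34×7.51/0.66 = 3.869 min.

3.87 min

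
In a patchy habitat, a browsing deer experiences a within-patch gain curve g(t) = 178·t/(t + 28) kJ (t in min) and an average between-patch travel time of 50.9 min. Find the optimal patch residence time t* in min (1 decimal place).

37.8 min

By the marginal value theorem, leave when the instantaneous gain rate g'(t) equals the habitat-wide average g(t)/(T + t).
g'(t) = 178·28/(t + 28)². Setting 178·28/(t+28)² = 178t/[(t+28)(50.9+t)] gives 28(50.9+t) = t(t+28), so t² = 28×50.9 = 1425.
t* = √1425 = 37.75 min.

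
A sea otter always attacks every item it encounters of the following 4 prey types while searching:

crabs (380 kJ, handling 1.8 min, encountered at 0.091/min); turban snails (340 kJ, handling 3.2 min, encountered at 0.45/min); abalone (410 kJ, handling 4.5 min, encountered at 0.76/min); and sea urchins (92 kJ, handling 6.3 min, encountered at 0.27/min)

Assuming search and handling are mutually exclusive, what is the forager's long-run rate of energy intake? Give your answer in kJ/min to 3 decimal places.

R = Σλ_iE_i / (1 + Σλ_ih_i)
Numerator: 0.091×380 + 0.45×340 + 0.76×410 + 0.27×92 = 524
Denominator: 1 + 0.091×1.8 + 0.45×3.2 + 0.76×4.5 + 0.27×6.3 = 7.725
R = 524/7.725 = 67.84 kJ/min

67.836 kJ/min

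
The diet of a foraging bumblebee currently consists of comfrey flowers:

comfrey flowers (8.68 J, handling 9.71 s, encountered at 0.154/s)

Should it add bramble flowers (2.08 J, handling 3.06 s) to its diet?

Yes

Current rate: (0.154×8.68)/(1 + 0.154×9.71) = 0.5357 J/s.
bramble flowers: E/h = 2.08/3.06 = 0.6797 J/s.
Since 0.6797 > R, including bramble flowers increases the long-run rate.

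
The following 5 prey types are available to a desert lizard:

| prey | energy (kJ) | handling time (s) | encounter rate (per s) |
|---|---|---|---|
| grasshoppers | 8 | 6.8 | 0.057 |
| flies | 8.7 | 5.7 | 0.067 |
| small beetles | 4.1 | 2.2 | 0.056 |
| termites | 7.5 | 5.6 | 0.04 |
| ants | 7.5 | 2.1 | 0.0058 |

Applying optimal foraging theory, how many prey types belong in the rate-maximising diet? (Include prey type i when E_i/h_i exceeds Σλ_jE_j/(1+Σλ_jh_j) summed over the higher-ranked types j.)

5

Rank by E/h (kJ/s): ants 3.57, small beetles 1.86, flies 1.53, termites 1.34, grasshoppers 1.18. Include each in turn until the next type's E/h falls below the running intake rate.
Rate on top 1: 0.04298. small beetles: 1.86 > 0.04298 → include.
Rate on top 2: 0.2405. flies: 1.53 > 0.2405 → include.
Rate on top 3: 0.5642. termites: 1.34 > 0.5642 → include.
Rate on top 4: 0.6639. grasshoppers: 1.18 > 0.6639 → include.
Optimal diet: ants, small beetles, flies, termites, grasshoppers — 5 of 5 types.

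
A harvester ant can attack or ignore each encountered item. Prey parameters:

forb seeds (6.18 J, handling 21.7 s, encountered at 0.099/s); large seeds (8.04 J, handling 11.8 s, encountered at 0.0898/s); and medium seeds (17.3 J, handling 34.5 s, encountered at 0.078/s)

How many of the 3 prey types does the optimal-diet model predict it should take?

E/h in descending order: large seeds 0.681, medium seeds 0.501, forb seeds 0.285 J/s. The optimal diet is the largest prefix of this list for which every included type satisfies E_i/h_i > R on the types above it.
Rate on top 1: 0.3505. medium seeds: 0.501 > 0.3505 → include.
Rate on top 2: 0.436. forb seeds: 0.285 < 0.436 → exclude; stop.
Optimal diet: large seeds, medium seeds — 2 of 3 types.

2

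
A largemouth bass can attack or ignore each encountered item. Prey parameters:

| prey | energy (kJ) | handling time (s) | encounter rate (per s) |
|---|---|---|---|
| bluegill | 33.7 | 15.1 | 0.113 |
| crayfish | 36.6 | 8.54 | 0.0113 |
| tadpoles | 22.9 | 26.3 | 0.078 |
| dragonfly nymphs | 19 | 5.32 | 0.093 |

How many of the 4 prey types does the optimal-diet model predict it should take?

3

E/h in descending order: crayfish 4.29, dragonfly nymphs 3.57, bluegill 2.23, tadpoles 0.871 kJ/s. The optimal diet is the largest prefix of this list for which every included type satisfies E_i/h_i > R on the types above it.
Rate on top 1: 0.3772. dragonfly nymphs: 3.57 > 0.3772 → include.
Rate on top 2: 1.37. bluegill: 2.23 > 1.37 → include.
Rate on top 3: 1.816. tadpoles: 0.871 < 1.816 → exclude; stop.
Optimal diet: crayfish, dragonfly nymphs, bluegill — 3 of 4 types.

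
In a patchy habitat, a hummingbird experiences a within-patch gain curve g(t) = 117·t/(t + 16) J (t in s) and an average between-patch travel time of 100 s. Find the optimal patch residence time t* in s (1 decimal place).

40.0 s

Optimal t* satisfies g'(t*) = g(t*)/(T + t*).
g'(t) = 117·16/(t + 16)². Setting 117·16/(t+16)² = 117t/[(t+16)(100+t)] gives 16(100+t) = t(t+16), so t² = 16×100 = 1600.
t* = √1600 = 40 s.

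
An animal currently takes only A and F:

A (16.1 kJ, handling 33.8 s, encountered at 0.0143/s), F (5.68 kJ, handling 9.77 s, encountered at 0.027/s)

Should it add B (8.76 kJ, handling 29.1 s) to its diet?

Yes

Intake rate on the current diet: R = (0.0143×16.1 + 0.027×5.68) / (1 + 0.0143×33.8 + 0.027×9.77) = 0.3836/1.747 = 0.2196 kJ/s.
Profitability of B: 8.76/29.1 = 0.301 kJ/s.
Since 0.301 > R, including B increases the long-run rate.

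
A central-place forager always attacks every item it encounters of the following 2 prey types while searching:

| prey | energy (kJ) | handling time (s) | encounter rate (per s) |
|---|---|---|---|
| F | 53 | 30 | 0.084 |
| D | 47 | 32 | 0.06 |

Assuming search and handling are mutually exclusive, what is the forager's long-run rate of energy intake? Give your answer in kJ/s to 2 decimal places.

1.34 kJ/s

R = Σλ_iE_i / (1 + Σλ_ih_i)
Numerator: 0.084×53 + 0.06×47 = 7.272
Denominator: 1 + 0.084×30 + 0.06×32 = 5.44
R = 7.272/5.44 = 1.337 kJ/s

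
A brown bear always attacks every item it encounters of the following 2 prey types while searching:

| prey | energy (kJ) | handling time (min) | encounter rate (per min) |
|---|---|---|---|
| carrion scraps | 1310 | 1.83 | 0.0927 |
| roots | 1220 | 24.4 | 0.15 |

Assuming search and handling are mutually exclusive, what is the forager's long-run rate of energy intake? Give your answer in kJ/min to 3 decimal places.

63.035 kJ/min

R = (0.0927×1310 + 0.15×1220) / (1 + 0.0927×1.83 + 0.15×24.4) = 304.4/4.83 = 63.04 kJ/min.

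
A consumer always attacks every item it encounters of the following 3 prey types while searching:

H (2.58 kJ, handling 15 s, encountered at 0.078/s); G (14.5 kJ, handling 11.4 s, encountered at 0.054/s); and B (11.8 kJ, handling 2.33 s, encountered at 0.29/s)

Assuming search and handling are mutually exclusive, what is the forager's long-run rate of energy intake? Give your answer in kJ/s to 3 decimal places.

1.273 kJ/s

R = Σλ_iE_i / (1 + Σλ_ih_i)
Numerator: 0.078×2.58 + 0.054×14.5 + 0.29×11.8 = 4.406
Denominator: 1 + 0.078×15 + 0.054×11.4 + 0.29×2.33 = 3.461
R = 4.406/3.461 = 1.273 kJ/s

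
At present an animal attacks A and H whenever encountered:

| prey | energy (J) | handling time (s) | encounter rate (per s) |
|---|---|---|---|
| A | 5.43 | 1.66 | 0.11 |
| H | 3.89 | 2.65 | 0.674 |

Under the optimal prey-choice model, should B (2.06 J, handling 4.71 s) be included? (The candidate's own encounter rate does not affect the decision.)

Current rate: (0.11×5.43 + 0.674×3.89)/(1 + 0.11×1.66 + 0.674×2.65) = 1.084 J/s.
B: E/h = 2.06/4.71 = 0.4374 J/s.
0.4374 < 1.084, so adding B would lower the average — exclude it.

No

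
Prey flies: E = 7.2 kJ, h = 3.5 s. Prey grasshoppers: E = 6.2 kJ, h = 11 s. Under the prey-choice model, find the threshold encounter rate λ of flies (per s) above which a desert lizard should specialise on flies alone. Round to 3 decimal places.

At the threshold, the rate on flies alone equals the profitability of grasshoppers: λ·7.2/(1 + λ·3.5) = 6.2/11 = 0.5636.
Rearranging, λ(7.2 − 0.5636×3.5) = 0.5636, so λ = 0.5636/5.227 = 0.1078 per s.

0.108 per s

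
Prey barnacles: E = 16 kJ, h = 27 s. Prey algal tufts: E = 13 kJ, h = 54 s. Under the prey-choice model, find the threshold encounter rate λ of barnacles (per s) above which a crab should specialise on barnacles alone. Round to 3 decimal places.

Drop algal tufts once their profitability E₂/h₂ falls below the rate achievable on barnacles alone: E₂/h₂ = λE₁/(1 + λh₁).
Solve for λ: λE₁h₂ = E₂(1 + λh₁) → λ(E₁h₂ − E₂h₁) = E₂ → λ = E₂/(E₁h₂ − E₂h₁).
λ = 13/(16×54 − 13×27) = 13/513 = 0.02534 per s.

0.025 per s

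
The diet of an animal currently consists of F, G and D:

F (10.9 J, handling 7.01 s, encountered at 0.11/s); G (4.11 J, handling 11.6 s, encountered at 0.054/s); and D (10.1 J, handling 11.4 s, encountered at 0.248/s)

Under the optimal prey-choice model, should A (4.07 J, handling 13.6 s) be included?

No

Intake rate on the current diet: R = (0.11×10.9 + 0.054×4.11 + 0.248×10.1) / (1 + 0.11×7.01 + 0.054×11.6 + 0.248×11.4) = 3.926/5.225 = 0.7514 J/s.
Profitability of A: 4.07/13.6 = 0.2993 J/s.
Since 0.2993 < R, time spent handling A is better spent searching.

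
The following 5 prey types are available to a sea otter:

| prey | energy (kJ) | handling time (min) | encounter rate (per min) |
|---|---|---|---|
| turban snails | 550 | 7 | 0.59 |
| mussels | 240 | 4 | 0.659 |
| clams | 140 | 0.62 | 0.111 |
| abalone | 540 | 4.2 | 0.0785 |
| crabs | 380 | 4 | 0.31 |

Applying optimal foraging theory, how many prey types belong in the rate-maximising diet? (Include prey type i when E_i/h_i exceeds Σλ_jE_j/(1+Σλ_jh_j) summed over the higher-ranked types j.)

4

Rank by E/h (kJ/min): clams 226, abalone 129, crabs 95, turban snails 78.6, mussels 60. Include each in turn until the next type's E/h falls below the running intake rate.
Rate on top 1: 14.54. abalone: 129 > 14.54 → include.
Rate on top 2: 41.42. crabs: 95 > 41.42 → include.
Rate on top 3: 66.6. turban snails: 78.6 > 66.6 → include.
Rate on top 4: 73.91. mussels: 60 < 73.91 → exclude; stop.
Optimal diet: clams, abalone, crabs, turban snails — 4 of 5 types.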